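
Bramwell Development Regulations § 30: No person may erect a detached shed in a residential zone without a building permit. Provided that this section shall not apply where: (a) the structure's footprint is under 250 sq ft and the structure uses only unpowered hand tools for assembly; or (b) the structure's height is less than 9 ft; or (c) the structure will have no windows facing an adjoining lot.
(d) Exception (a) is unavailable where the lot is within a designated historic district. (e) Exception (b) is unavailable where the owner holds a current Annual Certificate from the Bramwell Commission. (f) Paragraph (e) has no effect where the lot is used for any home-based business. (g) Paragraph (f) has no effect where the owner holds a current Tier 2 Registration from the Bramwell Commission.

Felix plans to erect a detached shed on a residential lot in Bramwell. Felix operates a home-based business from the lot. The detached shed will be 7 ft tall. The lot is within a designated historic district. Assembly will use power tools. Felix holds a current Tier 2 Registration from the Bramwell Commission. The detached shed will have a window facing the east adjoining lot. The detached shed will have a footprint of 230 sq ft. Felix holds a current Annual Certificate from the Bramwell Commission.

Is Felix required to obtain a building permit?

Yes — Felix must obtain a building permit.

Exception (a) requires that the structure uses only unpowered hand tools for assembly; but assembly uses power tools, so (a) is unavailable.
Exception (b)'s conditions are all satisfied: the structure's height is 7 ft, less than the 9 ft limit. But applying paragraphs (e)–(g): (e) operates against (b): a current Annual Certificate is held. (f) would limit (e) — a home-based business operates on the lot — but (g) sets (f) aside: (g) is triggered — a current Tier 2 Registration is held. Exception (b) does not apply.
Exception (c) does not apply: a window faces an adjoining lot.
Every exception is unavailable, so the rule governs.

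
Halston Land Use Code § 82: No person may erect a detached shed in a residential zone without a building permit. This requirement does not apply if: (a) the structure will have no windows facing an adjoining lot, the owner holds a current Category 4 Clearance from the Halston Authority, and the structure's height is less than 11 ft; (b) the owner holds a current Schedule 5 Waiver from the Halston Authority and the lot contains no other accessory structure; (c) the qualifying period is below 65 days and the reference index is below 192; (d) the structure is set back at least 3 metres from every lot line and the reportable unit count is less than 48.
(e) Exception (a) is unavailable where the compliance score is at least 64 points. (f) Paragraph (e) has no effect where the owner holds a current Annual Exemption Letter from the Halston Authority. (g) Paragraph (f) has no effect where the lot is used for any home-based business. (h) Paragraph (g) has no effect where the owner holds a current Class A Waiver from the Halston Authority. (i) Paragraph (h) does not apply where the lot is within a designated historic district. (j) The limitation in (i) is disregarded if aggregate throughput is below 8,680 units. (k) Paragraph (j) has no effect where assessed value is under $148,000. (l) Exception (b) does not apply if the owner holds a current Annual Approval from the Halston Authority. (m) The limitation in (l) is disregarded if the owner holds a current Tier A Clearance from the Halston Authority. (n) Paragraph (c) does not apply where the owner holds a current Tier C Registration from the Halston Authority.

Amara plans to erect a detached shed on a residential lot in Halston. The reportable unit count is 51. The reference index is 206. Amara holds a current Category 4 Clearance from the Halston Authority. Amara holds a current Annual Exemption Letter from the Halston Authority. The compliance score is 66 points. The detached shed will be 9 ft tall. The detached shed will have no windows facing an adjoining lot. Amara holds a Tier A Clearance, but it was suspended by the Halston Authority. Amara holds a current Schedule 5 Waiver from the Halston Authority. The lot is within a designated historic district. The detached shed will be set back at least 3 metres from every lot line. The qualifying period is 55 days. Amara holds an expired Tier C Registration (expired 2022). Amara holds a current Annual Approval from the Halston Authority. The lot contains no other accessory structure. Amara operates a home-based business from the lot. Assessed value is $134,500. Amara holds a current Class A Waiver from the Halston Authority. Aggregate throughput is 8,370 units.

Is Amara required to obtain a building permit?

Yes — Amara must obtain a building permit.

Exception (a)'s conditions are all satisfied: no windows face an adjoining lot; a current Category 4 Clearance is held; the structure's height is 9 ft, less than the 11 ft limit. Turning to paragraphs (e)–(k): (e) operates against (a): the compliance score is 66 points, meeting the 64 points threshold. (f) is triggered (a current Annual Exemption Letter is held), but yields to (g): (g) operates against (f): a home-based business operates on the lot. (h) would limit (g) — a current Class A Waiver is held — but (i) sets (h) aside: (i) operates against (h): the lot is in a historic district. (j) is engaged (aggregate throughput is 8,370 units, below the 8,680 units limit), but is itself disapplied by (k): (k) operates against (j): assessed value is $134,500, under the $148,000 limit. Exception (a) does not apply.
All of (b)'s requirements are met (a current Schedule 5 Waiver is held; the lot has no other accessory structure). But: (l) applies — a current Annual Approval is held. (m) is inapplicable (no current Tier A Clearance is held), so (l) stands. So (b) is unavailable.
Exception (c) requires that the reference index is below 192; but the reference index is 206, not below 192, so (c) is unavailable.
Exception (d) does not apply: the reportable unit count is 51, not less than 48.
Every exception is unavailable, so the rule governs.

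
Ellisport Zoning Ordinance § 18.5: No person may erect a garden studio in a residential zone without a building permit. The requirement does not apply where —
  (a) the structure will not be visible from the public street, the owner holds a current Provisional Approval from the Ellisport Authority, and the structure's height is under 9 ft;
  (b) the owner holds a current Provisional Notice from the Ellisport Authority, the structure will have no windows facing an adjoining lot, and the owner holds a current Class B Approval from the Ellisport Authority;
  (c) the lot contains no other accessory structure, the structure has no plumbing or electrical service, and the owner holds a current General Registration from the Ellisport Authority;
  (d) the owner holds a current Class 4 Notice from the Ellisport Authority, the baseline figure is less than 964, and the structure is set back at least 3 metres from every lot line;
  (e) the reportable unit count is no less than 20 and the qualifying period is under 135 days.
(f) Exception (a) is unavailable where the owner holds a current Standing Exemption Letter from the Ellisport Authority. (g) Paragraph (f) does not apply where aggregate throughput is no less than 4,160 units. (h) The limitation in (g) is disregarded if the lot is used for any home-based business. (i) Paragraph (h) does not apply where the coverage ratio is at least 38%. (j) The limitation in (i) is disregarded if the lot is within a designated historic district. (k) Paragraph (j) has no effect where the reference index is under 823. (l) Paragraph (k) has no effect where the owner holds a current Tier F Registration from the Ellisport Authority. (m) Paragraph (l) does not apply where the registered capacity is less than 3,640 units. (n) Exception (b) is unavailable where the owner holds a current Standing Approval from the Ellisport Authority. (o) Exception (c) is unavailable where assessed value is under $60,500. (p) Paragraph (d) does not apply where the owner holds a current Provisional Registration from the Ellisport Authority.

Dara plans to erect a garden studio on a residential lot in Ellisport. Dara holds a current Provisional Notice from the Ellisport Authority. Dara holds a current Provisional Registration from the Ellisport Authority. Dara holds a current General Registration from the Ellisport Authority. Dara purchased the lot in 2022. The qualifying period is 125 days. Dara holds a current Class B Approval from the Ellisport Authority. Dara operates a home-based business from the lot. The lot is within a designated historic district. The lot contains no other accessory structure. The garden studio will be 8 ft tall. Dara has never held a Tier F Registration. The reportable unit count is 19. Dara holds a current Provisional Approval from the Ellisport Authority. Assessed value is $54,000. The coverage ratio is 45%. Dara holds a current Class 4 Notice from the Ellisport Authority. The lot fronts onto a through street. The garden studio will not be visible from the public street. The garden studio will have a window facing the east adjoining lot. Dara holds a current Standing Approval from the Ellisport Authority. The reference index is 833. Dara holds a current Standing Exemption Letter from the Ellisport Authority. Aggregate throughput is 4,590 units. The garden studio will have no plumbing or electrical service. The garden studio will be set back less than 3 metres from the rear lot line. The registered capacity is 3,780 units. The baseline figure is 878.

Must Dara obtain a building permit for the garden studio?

Exception (a): the structure will not be visible from the street; a current Provisional Approval is held; the structure's height is 8 ft, under the 9 ft limit — every condition holds. But applying paragraphs (f)–(m): (f) applies — a current Standing Exemption Letter is held. (g) would limit (f) — aggregate throughput is 4,590 units, meeting the 4,160 units threshold — but (h) sets (g) aside: (h) operates against (g): a home-based business operates on the lot. (i) would limit (h) — the coverage ratio is 45%, meeting the 38% threshold — but (j) sets (i) aside: (j) is engaged — the lot is in a historic district. (k) is inapplicable (the reference index is 833, not under 823), so (j) stands. Exception (a) does not apply.
Exception (b) fails — a window faces an adjoining lot.
All of (c)'s requirements are met (the lot has no other accessory structure; there is no plumbing or electrical service; a current General Registration is held). However, paragraph (o) must be considered: (o) operates — assessed value is $54,000, under the $60,500 limit. So (c) is unavailable.
Exception (d) requires that the structure is set back at least 3 metres from every lot line; but the rear setback is under 3 m, so (d) is unavailable.
Exception (e) requires that the reportable unit count is no less than 20; but the reportable unit count is 19, short of 20, so (e) is unavailable.
No exception is made out. Dara falls within the general rule.

Yes — Dara must obtain a building permit.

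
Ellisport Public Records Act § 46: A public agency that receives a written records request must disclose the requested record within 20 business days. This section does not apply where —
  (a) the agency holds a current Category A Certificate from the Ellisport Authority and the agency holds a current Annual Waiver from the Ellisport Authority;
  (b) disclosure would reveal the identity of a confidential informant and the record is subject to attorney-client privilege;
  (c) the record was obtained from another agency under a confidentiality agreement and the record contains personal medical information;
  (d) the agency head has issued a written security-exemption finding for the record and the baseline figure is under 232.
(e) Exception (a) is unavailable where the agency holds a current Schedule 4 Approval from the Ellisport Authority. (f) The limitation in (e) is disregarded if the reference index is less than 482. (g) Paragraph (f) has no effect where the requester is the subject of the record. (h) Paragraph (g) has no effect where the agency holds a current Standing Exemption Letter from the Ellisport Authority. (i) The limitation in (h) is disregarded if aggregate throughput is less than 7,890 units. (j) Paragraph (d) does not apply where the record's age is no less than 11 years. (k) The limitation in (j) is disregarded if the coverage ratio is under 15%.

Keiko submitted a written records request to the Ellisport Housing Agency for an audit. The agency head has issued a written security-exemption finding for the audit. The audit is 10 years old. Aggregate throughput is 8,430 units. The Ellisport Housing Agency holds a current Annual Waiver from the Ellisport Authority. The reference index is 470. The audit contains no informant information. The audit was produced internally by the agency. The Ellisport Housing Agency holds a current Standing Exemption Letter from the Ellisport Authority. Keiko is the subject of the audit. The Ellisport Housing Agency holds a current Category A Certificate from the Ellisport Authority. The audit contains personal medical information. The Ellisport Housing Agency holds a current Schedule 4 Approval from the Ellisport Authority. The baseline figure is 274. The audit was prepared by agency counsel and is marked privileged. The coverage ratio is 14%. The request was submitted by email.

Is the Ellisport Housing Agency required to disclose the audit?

No — exception (a) applies; the Ellisport Housing Agency is not required to disclose the audit.

Exception (a)'s conditions are all satisfied: a current Category A Certificate is held; a current Annual Waiver is held. Applying paragraphs (e)–(i): (e) applies (a current Schedule 4 Approval is held), but is itself disapplied by (f): (f) operates against (e): the reference index is 470, less than the 482 limit. (g) would limit (f) — Keiko is the subject of the audit — but (h) sets (g) aside: (h) is engaged — a current Standing Exemption Letter is held. (i), which would lift (h), is not engaged — aggregate throughput is 8,430 units, not less than 7,890 units. So (a) applies.
Exception (b) does not apply: the audit contains no informant information.
Exception (c) does not apply: the audit was produced internally.
Exception (d) requires that the baseline figure is under 232; but the baseline figure is 274, not under 232, so (d) is unavailable.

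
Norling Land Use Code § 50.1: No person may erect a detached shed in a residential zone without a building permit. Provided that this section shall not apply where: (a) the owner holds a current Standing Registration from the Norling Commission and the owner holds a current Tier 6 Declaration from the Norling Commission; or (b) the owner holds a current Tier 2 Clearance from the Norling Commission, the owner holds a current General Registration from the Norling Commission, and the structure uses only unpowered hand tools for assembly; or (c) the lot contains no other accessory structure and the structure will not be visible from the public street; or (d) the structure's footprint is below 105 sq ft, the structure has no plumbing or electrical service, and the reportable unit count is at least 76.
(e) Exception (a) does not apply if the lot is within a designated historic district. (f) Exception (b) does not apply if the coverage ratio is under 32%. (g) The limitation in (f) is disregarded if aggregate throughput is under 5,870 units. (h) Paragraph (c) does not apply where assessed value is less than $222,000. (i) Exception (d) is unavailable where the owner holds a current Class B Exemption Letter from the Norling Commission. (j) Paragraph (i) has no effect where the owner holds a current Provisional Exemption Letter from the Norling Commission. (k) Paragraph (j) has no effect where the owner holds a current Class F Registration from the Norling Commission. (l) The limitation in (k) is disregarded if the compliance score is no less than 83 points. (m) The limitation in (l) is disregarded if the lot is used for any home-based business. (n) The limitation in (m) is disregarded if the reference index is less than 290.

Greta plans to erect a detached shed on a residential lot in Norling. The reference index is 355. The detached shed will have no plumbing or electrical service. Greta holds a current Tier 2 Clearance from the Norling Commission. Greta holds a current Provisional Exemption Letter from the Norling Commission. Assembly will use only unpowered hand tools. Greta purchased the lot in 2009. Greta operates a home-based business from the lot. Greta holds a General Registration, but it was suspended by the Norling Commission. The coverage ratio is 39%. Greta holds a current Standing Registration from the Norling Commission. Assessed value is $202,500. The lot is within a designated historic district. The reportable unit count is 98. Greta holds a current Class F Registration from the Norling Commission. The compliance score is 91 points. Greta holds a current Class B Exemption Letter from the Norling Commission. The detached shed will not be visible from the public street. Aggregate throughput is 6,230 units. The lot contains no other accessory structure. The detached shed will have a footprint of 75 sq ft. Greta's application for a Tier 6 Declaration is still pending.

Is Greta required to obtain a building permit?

Exception (a) does not apply: there is no Tier 6 Declaration in force.
Exception (b) does not apply: no current General Registration is held.
Exception (c)'s conditions are all satisfied: the lot has no other accessory structure; the structure will not be visible from the street. Turning to paragraph (h): (h) operates against (c): assessed value is $202,500, less than the $222,000 limit. Exception (c) does not apply.
Exception (d)'s conditions are all satisfied: the structure's footprint is 75 sq ft, below the 105 sq ft limit; there is no plumbing or electrical service; the reportable unit count is 98, meeting the 76 threshold. But: (i) operates against (d): a current Class B Exemption Letter is held. (j) would limit (i) — a current Provisional Exemption Letter is held — but (k) sets (j) aside: (k) operates — a current Class F Registration is held. (l) applies (the compliance score is 91 points, meeting the 83 points threshold), but is displaced by (m): (m) is engaged — a home-based business operates on the lot. (n) is not triggered (the reference index is 355, not less than 290), so (m) stands. Exception (d) does not apply.
None of the exceptions is available; § 50.1 applies in full.

Yes — Greta must obtain a building permit.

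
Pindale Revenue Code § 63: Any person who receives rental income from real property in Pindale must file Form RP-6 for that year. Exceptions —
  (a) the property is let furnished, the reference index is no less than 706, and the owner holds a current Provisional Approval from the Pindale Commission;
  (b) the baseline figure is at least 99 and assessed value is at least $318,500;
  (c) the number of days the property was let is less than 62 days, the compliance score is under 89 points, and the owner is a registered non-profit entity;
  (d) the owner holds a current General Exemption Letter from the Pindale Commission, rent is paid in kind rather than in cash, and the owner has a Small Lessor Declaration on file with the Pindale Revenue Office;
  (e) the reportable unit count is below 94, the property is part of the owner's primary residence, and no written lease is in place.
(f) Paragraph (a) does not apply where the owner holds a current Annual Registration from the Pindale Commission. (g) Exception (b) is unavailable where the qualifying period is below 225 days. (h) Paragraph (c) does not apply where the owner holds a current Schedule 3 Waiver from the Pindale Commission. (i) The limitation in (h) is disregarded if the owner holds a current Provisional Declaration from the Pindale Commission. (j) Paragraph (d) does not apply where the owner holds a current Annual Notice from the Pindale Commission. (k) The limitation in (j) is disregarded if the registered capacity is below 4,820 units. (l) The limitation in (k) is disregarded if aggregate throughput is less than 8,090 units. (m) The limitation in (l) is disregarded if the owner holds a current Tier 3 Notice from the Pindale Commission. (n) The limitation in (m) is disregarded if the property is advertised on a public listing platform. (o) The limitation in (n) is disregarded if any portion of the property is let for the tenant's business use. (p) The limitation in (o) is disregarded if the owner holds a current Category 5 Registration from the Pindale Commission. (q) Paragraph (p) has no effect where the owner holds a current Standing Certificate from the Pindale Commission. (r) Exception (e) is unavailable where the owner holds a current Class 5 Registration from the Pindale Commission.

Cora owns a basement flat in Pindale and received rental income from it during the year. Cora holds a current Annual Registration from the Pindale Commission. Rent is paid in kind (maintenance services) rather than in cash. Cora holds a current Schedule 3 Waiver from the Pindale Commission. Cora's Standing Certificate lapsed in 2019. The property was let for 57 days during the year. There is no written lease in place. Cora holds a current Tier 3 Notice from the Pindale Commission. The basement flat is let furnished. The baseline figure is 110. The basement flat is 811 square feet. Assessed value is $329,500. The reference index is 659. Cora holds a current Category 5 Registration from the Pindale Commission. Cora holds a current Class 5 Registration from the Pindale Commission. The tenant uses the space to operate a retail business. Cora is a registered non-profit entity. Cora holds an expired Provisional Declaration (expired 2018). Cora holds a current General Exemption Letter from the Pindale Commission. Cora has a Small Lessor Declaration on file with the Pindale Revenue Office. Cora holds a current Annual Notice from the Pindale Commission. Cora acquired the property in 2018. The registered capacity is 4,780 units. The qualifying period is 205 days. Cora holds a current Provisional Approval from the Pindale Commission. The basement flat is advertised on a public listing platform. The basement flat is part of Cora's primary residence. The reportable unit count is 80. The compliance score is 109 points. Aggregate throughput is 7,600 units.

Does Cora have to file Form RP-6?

Yes — Cora must file Form RP-6.

Exception (a) fails — the reference index is 659, short of 706.
Exception (b) is satisfied on its face — the baseline figure is 110, meeting the 99 threshold; assessed value is $329,500, meeting the $318,500 threshold. But: (g) operates — the qualifying period is 205 days, below the 225 days limit. Exception (b) does not apply.
Exception (c) requires that the compliance score is under 89 points; but the compliance score is 109 points, not under 89 points, so (c) is unavailable.
Exception (d): a current General Exemption Letter is held; rent is paid in kind; a Small Lessor Declaration is on file — every condition holds. Turning to paragraphs (j)–(q): (j) operates against (d): a current Annual Notice is held. (k) is engaged (the registered capacity is 4,780 units, below the 4,820 units limit), but is set aside by (l): (l) applies — aggregate throughput is 7,600 units, less than the 8,090 units limit. (m) applies (a current Tier 3 Notice is held), but is overridden by (n): (n) operates against (m): the property is publicly advertised. (o) would limit (n) — the space is let for business use — but (p) sets (o) aside: (p) is triggered — a current Category 5 Registration is held. (q), which would lift (p), is inapplicable — no current Standing Certificate is held. (d) is therefore removed.
Exception (e): the reportable unit count is 80, below the 94 limit; the basement flat is part of the primary residence; there is no written lease — every condition holds. Turning to paragraph (r): (r) is engaged — a current Class 5 Registration is held. Exception (e) does not apply.
No exception is made out. Cora falls within the general rule.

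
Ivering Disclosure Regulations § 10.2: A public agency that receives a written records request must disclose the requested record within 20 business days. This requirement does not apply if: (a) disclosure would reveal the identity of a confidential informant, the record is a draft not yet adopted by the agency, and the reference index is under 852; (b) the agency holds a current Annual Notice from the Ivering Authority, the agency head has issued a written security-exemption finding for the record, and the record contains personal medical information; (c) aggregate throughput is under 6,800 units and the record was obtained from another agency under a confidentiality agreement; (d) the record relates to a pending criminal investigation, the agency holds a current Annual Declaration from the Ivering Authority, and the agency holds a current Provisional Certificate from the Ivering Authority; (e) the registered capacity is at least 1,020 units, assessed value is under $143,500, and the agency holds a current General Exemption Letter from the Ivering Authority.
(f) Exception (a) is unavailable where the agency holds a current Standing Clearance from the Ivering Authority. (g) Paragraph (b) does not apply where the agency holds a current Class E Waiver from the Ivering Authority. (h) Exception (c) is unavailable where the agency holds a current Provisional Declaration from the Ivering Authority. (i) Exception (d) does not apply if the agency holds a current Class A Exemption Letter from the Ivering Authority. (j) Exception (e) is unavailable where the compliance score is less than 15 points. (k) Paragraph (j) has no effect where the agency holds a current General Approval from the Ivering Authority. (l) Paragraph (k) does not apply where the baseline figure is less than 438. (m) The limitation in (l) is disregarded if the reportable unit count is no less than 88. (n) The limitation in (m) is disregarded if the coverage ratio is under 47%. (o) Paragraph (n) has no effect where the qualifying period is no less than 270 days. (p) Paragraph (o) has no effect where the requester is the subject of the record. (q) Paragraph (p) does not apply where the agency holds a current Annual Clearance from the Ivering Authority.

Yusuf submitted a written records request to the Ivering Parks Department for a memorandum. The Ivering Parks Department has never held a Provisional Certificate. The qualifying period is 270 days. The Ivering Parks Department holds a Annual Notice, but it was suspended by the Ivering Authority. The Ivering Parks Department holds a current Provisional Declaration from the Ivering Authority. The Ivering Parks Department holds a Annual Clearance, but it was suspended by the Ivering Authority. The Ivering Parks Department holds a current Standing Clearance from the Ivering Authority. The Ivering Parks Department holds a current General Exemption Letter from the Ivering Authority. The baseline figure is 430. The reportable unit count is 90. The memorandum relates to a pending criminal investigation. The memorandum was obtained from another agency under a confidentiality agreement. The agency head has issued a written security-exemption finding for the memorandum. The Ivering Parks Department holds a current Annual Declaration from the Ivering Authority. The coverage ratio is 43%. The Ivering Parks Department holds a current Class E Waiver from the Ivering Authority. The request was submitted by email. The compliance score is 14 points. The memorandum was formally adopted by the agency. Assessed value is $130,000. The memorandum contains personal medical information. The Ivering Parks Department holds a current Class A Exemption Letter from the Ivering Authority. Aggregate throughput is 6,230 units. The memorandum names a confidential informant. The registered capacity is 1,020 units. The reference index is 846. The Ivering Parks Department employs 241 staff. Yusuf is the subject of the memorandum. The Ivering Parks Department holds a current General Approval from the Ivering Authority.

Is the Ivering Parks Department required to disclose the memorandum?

Yes — the Ivering Parks Department must disclose the memorandum.

Exception (a) requires that the record is a draft not yet adopted by the agency; but the memorandum has been formally adopted, so (a) is unavailable.
Exception (b) fails — no current Annual Notice is held.
All of (c)'s requirements are met (aggregate throughput is 6,230 units, under the 6,800 units limit; the memorandum was obtained under a confidentiality agreement). But: (h) applies — a current Provisional Declaration is held. Exception (c) does not apply.
Exception (d) requires that the agency holds a current Provisional Certificate from the Ivering Authority; but there is no Provisional Certificate in force, so (d) is unavailable.
Exception (e) is satisfied on its face — the registered capacity is 1,020 units, meeting the 1,020 units threshold; assessed value is $130,000, under the $143,500 limit; a current General Exemption Letter is held. But: (j) operates against (e): the compliance score is 14 points, less than the 15 points limit. (k) operates (a current General Approval is held), but is set aside by (l): (l) operates against (k): the baseline figure is 430, less than the 438 limit. (m) operates (the reportable unit count is 90, meeting the 88 threshold), but yields to (n): (n) is engaged — the coverage ratio is 43%, under the 47% limit. (o) applies (the qualifying period is 270 days, meeting the 270 days threshold), but is displaced by (p): (p) is triggered — Yusuf is the subject of the memorandum. (q) does not operate here (no current Annual Clearance is held), so (p) stands. Exception (e) does not apply.
No exception displaces § 10.2.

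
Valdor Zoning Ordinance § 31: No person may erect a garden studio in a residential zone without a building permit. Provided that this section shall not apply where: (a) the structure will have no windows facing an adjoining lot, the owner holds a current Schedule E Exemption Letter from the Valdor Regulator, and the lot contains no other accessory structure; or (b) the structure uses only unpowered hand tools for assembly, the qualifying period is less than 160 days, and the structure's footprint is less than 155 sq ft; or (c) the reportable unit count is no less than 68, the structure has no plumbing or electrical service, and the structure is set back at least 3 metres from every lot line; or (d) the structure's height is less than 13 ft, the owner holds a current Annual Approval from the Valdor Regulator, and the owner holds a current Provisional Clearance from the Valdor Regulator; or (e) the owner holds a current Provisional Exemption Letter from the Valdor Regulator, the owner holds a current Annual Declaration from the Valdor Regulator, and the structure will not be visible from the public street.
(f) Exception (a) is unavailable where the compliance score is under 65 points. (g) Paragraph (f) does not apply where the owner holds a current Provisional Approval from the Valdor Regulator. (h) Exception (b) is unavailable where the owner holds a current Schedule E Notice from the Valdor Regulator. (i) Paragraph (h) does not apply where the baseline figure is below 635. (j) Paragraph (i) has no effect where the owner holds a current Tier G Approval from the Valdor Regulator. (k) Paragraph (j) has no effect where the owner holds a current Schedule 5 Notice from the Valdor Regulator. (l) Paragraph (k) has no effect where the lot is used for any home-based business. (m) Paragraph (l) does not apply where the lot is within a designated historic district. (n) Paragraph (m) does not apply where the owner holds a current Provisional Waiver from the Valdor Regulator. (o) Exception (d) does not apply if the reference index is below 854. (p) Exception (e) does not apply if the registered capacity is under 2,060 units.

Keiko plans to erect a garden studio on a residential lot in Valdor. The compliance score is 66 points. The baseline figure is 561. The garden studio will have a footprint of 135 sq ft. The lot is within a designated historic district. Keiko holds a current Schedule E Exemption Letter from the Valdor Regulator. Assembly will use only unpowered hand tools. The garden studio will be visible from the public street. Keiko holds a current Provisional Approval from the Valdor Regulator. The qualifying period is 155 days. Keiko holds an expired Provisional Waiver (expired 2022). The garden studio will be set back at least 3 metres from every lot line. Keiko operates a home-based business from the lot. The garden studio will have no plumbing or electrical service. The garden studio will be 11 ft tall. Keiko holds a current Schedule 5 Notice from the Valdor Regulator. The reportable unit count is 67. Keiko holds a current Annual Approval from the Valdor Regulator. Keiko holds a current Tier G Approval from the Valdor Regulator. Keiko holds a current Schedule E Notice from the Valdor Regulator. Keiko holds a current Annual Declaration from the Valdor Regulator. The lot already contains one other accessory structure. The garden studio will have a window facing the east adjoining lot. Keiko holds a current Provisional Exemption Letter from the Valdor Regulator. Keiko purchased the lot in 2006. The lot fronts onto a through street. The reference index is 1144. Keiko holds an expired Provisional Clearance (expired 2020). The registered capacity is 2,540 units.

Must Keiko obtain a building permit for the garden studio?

No — exception (b) applies; Keiko does not need a building permit.

Exception (a) fails — a window faces an adjoining lot.
Exception (b)'s conditions are all satisfied: assembly uses only hand tools; the qualifying period is 155 days, less than the 160 days limit; the structure's footprint is 135 sq ft, less than the 155 sq ft limit. As to paragraphs (h)–(n): (h) would limit (b) — a current Schedule E Notice is held — but (i) sets (h) aside: (i) operates against (h): the baseline figure is 561, below the 635 limit. (j) would limit (i) — a current Tier G Approval is held — but (k) sets (j) aside: (k) operates against (j): a current Schedule 5 Notice is held. (l) would limit (k) — a home-based business operates on the lot — but (m) sets (l) aside: (m) is engaged — the lot is in a historic district. (n), which would lift (m), is not triggered — no current Provisional Waiver is held. Exception (b) stands.
Exception (c) fails — the reportable unit count is 67, short of 68.
Exception (d) does not apply: there is no Provisional Clearance in force.
Exception (e) does not apply: the structure will be visible from the street.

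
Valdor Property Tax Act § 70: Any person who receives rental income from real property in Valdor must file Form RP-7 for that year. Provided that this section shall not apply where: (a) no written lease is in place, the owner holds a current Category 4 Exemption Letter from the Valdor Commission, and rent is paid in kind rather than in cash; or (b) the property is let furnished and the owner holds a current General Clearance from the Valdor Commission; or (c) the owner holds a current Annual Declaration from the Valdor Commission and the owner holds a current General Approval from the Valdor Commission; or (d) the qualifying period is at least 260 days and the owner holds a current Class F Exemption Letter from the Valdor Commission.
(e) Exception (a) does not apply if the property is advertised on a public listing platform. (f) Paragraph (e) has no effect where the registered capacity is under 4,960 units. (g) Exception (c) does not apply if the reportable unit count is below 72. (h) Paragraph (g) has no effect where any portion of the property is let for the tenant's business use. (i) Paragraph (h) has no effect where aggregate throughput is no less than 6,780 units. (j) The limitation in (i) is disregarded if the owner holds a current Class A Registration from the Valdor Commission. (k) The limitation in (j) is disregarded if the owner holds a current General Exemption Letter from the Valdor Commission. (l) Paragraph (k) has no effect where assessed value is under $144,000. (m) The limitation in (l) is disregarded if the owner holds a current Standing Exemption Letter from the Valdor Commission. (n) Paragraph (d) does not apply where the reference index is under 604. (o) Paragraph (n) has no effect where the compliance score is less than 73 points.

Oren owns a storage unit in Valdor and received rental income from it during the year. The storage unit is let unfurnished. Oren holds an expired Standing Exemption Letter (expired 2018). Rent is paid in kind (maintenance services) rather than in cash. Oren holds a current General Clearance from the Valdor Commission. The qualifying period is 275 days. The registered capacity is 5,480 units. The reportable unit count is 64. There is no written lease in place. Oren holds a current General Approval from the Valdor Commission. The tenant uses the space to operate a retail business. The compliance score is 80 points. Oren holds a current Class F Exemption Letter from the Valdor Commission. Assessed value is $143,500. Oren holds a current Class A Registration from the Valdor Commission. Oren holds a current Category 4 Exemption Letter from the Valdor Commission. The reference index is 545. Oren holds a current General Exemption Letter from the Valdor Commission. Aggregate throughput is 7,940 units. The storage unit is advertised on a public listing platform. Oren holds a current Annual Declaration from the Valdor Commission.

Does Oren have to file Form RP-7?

No — exception (c) applies; Oren is not required to file Form RP-7.

Exception (a)'s conditions are all satisfied: there is no written lease; a current Category 4 Exemption Letter is held; rent is paid in kind. Turning to paragraphs (e)–(f): (e) operates — the property is publicly advertised. (f) does not operate here (the registered capacity is 5,480 units, not under 4,960 units), so (e) stands. (a) is therefore removed.
Exception (b) requires that the property is let furnished; but the property is let unfurnished, so (b) is unavailable.
All of (c)'s requirements are met (a current Annual Declaration is held; a current General Approval is held). Applying paragraphs (g)–(m): (g) is engaged (the reportable unit count is 64, below the 72 limit), but is overridden by (h): (h) operates against (g): the space is let for business use. (i) would limit (h) — aggregate throughput is 7,940 units, meeting the 6,780 units threshold — but (j) sets (i) aside: (j) operates against (i): a current Class A Registration is held. (k) is triggered (a current General Exemption Letter is held), but yields to (l): (l) is triggered — assessed value is $143,500, under the $144,000 limit. (m), which would lift (l), does not operate here — the Standing Exemption Letter is not current. So (c) applies.
All of (d)'s requirements are met (the qualifying period is 275 days, meeting the 260 days threshold; a current Class F Exemption Letter is held). However, paragraphs (n)–(o) must be considered: (n) operates against (d): the reference index is 545, under the 604 limit. (o) is not triggered (the compliance score is 80 points, not less than 73 points), so (n) stands. Exception (d) does not apply.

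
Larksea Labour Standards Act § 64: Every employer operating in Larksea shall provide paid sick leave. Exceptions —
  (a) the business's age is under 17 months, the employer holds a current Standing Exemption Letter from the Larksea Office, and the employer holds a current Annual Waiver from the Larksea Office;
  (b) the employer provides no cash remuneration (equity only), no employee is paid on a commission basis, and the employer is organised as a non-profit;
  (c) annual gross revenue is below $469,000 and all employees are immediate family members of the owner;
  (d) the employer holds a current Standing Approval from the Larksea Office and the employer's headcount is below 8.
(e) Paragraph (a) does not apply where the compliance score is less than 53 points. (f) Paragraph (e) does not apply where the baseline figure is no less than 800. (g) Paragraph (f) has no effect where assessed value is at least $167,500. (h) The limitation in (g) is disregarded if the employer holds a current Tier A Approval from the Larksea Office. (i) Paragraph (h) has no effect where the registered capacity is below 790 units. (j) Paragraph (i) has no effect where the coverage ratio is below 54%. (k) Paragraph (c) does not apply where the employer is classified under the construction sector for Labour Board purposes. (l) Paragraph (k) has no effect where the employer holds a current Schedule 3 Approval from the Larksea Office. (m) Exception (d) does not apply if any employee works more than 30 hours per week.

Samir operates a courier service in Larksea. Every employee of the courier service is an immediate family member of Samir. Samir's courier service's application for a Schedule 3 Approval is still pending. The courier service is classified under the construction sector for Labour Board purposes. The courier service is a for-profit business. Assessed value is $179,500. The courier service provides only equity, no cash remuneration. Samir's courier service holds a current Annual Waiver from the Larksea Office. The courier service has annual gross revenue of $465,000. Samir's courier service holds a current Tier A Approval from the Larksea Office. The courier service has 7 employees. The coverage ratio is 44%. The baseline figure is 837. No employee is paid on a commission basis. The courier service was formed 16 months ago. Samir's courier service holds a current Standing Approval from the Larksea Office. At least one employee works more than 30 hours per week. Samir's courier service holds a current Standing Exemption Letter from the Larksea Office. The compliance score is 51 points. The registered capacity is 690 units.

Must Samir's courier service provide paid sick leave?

Exception (a): the business's age is 16 months, under the 17 months limit; a current Standing Exemption Letter is held; a current Annual Waiver is held — every condition holds. Under paragraphs (e)–(j): (e) applies (the compliance score is 51 points, less than the 53 points limit), but is overridden by (f): (f) operates against (e): the baseline figure is 837, meeting the 800 threshold. (g) would limit (f) — assessed value is $179,500, meeting the $167,500 threshold — but (h) sets (g) aside: (h) applies — a current Tier A Approval is held. (i) would limit (h) — the registered capacity is 690 units, below the 790 units limit — but (j) sets (i) aside: (j) applies — the coverage ratio is 44%, below the 54% limit. (a) remains available.
Exception (b) fails — the employer is for-profit.
All of (c)'s requirements are met (annual gross revenue is $465,000, below the $469,000 limit; every employee is an immediate family member). Turning to paragraphs (k)–(l): (k) operates — the courier service is classified under the construction sector. (l) is not triggered (there is no Schedule 3 Approval in force), so (k) stands. (c) is therefore removed.
Exception (d) is satisfied on its face — a current Standing Approval is held; the employer's headcount is 7, below the 8 limit. But applying paragraph (m): (m) operates against (d): at least one employee exceeds 30 hours/week. So (d) is unavailable.

No — exception (a) applies; Samir's courier service is not required to provide paid sick leave.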